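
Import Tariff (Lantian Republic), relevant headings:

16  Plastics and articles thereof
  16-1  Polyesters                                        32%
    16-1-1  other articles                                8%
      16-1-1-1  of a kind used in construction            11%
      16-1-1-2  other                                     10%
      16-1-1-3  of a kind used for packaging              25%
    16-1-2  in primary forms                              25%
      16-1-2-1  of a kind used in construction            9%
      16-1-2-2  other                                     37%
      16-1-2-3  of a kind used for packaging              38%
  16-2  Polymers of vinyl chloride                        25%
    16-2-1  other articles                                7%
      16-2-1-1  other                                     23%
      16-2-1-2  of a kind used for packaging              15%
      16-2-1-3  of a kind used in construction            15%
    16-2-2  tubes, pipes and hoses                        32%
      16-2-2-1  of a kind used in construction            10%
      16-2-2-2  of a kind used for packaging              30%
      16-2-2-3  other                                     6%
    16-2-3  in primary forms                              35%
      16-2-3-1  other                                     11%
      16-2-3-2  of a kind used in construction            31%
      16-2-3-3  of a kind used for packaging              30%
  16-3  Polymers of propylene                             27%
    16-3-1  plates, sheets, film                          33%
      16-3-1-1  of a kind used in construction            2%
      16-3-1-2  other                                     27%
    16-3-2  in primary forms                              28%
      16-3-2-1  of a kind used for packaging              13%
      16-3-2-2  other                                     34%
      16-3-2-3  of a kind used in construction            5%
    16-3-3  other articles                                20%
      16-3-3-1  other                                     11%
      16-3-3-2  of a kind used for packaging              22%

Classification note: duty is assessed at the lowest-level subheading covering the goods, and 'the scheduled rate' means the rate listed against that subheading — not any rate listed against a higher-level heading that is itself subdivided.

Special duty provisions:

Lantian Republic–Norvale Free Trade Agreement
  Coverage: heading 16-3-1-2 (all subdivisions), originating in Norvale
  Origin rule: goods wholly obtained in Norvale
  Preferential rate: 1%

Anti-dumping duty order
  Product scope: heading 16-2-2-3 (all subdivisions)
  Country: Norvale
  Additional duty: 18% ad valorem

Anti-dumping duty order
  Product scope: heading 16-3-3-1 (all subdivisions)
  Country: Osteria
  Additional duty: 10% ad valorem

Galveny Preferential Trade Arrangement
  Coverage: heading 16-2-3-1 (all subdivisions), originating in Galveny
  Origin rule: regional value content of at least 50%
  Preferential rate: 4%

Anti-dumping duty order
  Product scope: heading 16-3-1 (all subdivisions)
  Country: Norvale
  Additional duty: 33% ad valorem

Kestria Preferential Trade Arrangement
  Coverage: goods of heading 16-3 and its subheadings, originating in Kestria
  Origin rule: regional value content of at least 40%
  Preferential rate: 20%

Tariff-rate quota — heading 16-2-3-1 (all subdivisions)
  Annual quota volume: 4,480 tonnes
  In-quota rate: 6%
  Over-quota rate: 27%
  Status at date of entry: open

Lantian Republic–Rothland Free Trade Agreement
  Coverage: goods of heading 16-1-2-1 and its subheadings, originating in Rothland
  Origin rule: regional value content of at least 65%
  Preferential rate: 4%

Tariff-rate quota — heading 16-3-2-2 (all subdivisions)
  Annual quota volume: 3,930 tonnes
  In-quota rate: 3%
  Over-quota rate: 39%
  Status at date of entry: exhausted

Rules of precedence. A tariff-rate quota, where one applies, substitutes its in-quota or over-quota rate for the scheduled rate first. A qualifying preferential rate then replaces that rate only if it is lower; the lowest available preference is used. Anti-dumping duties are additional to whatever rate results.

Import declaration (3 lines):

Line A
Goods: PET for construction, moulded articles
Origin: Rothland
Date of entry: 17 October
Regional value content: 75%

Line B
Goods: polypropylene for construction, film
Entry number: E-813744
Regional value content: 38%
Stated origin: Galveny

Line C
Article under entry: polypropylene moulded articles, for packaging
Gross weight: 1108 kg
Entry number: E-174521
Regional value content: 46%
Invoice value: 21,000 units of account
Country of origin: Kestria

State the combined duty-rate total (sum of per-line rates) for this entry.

33%

Line A: PET → 16-1; moulded articles → 16-1-1; for construction → 16-1-1-1. Scheduled 11%. Rothland agreement on 16-1-2-1: 16-1-1-1 not covered. → 11%.
Line B: polypropylene → 16-3; film → 16-3-1; for construction → 16-3-1-1. Scheduled 2%. Galveny agreement on 16-2-3-1: 16-3-1-1 not covered. → 2%.
Line C: polypropylene → 16-3; moulded articles → 16-3-3; for packaging → 16-3-3-2. Scheduled 22%. Kestria agreement on 16-3: RVC ≥ 40% → 20% available; preferential 20%. → 20%.
Sum: 11% + 2% + 20% = 33%.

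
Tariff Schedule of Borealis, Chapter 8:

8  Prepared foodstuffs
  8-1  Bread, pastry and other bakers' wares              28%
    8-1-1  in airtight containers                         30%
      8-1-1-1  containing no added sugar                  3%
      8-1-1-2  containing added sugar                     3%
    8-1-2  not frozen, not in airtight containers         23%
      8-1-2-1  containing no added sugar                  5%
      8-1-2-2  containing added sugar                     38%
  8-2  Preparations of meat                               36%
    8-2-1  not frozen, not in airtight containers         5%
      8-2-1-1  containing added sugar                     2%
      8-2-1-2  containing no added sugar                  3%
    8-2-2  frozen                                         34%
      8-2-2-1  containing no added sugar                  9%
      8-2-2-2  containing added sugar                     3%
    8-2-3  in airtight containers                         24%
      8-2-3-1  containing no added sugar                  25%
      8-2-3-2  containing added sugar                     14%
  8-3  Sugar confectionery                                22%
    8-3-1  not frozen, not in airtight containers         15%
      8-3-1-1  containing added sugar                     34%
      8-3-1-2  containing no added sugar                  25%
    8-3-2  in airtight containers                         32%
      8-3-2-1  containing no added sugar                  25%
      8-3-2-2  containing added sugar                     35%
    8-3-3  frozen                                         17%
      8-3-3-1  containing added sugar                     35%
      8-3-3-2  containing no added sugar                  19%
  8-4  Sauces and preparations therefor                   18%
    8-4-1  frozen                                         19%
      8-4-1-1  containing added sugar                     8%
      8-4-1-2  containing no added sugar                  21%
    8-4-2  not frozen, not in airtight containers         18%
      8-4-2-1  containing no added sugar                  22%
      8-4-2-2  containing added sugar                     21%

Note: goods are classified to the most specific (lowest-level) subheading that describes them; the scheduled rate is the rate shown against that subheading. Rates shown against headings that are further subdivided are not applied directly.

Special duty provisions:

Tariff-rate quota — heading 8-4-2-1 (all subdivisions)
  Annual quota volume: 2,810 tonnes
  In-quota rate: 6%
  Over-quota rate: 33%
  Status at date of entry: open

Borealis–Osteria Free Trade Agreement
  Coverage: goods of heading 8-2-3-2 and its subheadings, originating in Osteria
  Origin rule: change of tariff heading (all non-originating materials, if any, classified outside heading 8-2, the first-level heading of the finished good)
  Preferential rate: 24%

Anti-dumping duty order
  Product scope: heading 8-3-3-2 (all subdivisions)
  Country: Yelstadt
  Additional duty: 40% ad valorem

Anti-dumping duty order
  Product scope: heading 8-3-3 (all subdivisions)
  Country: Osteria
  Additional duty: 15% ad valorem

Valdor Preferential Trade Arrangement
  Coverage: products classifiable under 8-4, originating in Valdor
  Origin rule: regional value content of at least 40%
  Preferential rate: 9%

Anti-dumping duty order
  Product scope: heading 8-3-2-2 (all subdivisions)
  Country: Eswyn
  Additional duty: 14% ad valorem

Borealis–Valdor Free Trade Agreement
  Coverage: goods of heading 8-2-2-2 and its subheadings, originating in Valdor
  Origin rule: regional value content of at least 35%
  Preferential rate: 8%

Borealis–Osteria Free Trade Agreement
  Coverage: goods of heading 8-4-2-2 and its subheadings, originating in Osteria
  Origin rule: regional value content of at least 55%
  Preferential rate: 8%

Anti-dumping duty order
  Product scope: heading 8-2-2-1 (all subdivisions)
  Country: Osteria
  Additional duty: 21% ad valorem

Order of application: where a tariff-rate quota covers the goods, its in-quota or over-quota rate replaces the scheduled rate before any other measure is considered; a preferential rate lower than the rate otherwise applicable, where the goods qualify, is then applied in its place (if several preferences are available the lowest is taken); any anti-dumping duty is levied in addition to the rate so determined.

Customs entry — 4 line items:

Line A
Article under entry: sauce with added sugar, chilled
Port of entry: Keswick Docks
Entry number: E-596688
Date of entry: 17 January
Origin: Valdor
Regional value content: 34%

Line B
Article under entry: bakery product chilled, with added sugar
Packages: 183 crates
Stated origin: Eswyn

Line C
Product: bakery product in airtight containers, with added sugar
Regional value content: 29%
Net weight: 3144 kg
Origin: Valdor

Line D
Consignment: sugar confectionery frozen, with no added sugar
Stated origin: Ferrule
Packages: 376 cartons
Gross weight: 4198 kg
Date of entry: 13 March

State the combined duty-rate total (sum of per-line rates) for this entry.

Line A: sauce → 8-4; chilled → 8-4-2; with added sugar → 8-4-2-2. Scheduled 21%. Valdor agreement on 8-4: RVC < 40%; Valdor agreement on 8-2-2-2: 8-4-2-2 not covered. → 21%.
Line B: bakery product → 8-1; chilled → 8-1-2; with added sugar → 8-1-2-2. Scheduled 38%. No special measure applies. → 38%.
Line C: bakery product → 8-1; in airtight containers → 8-1-1; with added sugar → 8-1-1-2. Scheduled 3%. Valdor agreement on 8-4: 8-1-1-2 not covered; Valdor agreement on 8-2-2-2: 8-1-1-2 not covered. → 3%.
Line D: sugar confectionery → 8-3; frozen → 8-3-3; with no added sugar → 8-3-3-2. Scheduled 19%. No special measure applies. → 19%.
Sum: 21% + 38% + 3% + 19% = 81%.

81%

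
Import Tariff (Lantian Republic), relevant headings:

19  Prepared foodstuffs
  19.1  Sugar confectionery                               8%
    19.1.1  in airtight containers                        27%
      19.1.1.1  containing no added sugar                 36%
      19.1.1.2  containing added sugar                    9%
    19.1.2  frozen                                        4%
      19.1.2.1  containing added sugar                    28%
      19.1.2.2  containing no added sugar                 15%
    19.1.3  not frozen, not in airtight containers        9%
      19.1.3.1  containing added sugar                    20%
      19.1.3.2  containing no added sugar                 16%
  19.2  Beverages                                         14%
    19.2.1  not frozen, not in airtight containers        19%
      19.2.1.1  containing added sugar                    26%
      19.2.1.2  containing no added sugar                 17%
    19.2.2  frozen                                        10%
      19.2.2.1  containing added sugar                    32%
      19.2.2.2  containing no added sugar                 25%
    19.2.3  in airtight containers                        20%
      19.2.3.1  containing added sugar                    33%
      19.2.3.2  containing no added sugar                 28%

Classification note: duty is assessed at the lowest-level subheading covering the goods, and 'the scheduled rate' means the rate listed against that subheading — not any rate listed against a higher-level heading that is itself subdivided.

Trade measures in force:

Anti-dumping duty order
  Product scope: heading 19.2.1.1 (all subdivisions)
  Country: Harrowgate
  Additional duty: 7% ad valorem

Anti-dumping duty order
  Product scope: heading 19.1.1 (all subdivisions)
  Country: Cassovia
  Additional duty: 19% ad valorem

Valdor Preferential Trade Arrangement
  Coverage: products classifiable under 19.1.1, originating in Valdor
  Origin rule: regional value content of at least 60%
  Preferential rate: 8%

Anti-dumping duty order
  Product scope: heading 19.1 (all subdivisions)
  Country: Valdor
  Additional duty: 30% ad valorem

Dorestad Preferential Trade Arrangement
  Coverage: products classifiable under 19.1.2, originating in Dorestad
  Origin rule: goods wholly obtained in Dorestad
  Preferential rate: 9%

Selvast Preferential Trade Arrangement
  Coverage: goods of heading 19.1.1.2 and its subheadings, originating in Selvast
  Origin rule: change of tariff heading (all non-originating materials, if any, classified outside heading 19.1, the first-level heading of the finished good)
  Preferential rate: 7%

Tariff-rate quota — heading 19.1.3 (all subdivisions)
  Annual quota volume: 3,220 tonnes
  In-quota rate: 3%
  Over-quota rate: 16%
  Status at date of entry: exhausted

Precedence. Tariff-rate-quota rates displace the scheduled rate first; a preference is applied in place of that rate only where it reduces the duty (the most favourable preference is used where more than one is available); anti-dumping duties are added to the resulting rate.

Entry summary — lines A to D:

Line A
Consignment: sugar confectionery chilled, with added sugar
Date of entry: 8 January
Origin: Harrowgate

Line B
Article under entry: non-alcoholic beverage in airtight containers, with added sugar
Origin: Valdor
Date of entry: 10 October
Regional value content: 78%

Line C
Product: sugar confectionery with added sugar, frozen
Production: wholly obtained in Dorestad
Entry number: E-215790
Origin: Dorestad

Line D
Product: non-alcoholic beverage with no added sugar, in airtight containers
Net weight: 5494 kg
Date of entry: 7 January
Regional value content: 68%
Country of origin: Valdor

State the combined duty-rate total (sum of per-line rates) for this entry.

Line A: sugar confectionery → 19.1; chilled → 19.1.3; with added sugar → 19.1.3.1. Scheduled 20%. quota on 19.1.3 exhausted → over-quota 16%. → 16%.
Line B: non-alcoholic beverage → 19.2; in airtight containers → 19.2.3; with added sugar → 19.2.3.1. Scheduled 33%. Valdor agreement on 19.1.1: 19.2.3.1 not covered. → 33%.
Line C: sugar confectionery → 19.1; frozen → 19.1.2; with added sugar → 19.1.2.1. Scheduled 28%. Dorestad agreement on 19.1.2: wholly obtained → 9% available; preferential 9%. → 9%.
Line D: non-alcoholic beverage → 19.2; in airtight containers → 19.2.3; with no added sugar → 19.2.3.2. Scheduled 28%. Valdor agreement on 19.1.1: 19.2.3.2 not covered. → 28%.
Sum: 16% + 33% + 9% + 28% = 86%.

86%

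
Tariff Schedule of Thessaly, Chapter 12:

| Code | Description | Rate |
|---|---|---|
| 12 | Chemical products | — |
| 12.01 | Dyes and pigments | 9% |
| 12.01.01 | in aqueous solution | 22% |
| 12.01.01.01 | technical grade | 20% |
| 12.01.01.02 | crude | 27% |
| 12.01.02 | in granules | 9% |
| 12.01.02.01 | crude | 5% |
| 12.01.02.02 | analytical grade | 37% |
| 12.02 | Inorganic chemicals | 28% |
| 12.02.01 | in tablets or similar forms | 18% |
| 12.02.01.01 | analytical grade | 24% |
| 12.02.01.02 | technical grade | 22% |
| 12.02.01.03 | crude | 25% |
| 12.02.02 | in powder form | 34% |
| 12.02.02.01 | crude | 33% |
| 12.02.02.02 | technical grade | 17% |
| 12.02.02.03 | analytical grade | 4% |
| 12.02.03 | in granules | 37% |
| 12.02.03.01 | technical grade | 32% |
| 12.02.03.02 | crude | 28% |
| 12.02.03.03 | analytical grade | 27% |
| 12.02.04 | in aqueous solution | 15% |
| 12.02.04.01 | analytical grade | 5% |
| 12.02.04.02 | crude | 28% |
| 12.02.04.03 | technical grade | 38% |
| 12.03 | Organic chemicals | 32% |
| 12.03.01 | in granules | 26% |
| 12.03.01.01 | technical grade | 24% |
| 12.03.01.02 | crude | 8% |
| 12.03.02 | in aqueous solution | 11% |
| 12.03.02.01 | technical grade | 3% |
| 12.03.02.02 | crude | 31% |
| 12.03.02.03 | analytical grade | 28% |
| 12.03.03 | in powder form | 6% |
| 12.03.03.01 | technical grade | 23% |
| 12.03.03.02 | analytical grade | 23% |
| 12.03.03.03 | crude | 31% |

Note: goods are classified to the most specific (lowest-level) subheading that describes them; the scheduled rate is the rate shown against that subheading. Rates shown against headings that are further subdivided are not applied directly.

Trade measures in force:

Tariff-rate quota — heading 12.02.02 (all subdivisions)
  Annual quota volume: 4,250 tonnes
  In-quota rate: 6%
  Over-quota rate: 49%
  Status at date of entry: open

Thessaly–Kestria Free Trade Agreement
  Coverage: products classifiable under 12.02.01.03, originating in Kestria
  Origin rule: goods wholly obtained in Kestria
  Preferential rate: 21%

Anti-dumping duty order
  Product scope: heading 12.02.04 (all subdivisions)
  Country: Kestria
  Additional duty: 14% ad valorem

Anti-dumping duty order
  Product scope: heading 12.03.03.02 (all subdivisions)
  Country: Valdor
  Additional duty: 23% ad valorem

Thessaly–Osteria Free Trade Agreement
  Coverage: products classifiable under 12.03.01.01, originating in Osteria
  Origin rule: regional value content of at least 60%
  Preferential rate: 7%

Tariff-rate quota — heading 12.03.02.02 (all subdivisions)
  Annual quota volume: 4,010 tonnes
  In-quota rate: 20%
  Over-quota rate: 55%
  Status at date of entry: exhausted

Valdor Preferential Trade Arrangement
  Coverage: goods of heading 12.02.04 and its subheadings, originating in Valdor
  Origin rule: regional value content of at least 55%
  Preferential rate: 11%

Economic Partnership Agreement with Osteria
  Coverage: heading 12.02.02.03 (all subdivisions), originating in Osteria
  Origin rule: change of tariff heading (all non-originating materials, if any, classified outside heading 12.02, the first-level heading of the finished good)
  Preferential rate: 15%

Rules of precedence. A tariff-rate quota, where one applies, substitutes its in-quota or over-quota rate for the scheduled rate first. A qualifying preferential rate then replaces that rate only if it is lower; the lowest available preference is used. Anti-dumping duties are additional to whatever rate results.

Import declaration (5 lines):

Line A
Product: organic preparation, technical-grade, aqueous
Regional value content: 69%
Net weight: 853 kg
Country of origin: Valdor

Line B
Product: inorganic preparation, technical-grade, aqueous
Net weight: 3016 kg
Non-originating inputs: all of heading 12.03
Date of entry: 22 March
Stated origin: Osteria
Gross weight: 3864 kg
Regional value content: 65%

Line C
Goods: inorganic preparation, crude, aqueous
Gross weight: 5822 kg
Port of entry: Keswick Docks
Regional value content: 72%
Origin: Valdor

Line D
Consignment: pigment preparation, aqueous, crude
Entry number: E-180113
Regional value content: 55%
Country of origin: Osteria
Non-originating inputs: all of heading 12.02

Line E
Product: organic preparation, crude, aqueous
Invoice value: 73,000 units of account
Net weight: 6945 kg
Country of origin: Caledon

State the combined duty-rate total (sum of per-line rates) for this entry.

134%

Line A: organic → 12.03; aqueous → 12.03.02; technical-grade → 12.03.02.01. Scheduled 3%. Valdor agreement on 12.02.04: 12.03.02.01 not covered. → 3%.
Line B: inorganic → 12.02; aqueous → 12.02.04; technical-grade → 12.02.04.03. Scheduled 38%. Osteria agreement on 12.03.01.01: 12.02.04.03 not covered; Osteria agreement on 12.02.02.03: 12.02.04.03 not covered. → 38%.
Line C: inorganic → 12.02; aqueous → 12.02.04; crude → 12.02.04.02. Scheduled 28%. Valdor agreement on 12.02.04: RVC ≥ 55% → 11% available; preferential 11%. → 11%.
Line D: pigment → 12.01; aqueous → 12.01.01; crude → 12.01.01.02. Scheduled 27%. Osteria agreement on 12.03.01.01: 12.01.01.02 not covered; Osteria agreement on 12.02.02.03: 12.01.01.02 not covered. → 27%.
Line E: organic → 12.03; aqueous → 12.03.02; crude → 12.03.02.02. Scheduled 31%. quota on 12.03.02.02 exhausted → over-quota 55%. → 55%.
Sum: 3% + 38% + 11% + 27% + 55% = 134%.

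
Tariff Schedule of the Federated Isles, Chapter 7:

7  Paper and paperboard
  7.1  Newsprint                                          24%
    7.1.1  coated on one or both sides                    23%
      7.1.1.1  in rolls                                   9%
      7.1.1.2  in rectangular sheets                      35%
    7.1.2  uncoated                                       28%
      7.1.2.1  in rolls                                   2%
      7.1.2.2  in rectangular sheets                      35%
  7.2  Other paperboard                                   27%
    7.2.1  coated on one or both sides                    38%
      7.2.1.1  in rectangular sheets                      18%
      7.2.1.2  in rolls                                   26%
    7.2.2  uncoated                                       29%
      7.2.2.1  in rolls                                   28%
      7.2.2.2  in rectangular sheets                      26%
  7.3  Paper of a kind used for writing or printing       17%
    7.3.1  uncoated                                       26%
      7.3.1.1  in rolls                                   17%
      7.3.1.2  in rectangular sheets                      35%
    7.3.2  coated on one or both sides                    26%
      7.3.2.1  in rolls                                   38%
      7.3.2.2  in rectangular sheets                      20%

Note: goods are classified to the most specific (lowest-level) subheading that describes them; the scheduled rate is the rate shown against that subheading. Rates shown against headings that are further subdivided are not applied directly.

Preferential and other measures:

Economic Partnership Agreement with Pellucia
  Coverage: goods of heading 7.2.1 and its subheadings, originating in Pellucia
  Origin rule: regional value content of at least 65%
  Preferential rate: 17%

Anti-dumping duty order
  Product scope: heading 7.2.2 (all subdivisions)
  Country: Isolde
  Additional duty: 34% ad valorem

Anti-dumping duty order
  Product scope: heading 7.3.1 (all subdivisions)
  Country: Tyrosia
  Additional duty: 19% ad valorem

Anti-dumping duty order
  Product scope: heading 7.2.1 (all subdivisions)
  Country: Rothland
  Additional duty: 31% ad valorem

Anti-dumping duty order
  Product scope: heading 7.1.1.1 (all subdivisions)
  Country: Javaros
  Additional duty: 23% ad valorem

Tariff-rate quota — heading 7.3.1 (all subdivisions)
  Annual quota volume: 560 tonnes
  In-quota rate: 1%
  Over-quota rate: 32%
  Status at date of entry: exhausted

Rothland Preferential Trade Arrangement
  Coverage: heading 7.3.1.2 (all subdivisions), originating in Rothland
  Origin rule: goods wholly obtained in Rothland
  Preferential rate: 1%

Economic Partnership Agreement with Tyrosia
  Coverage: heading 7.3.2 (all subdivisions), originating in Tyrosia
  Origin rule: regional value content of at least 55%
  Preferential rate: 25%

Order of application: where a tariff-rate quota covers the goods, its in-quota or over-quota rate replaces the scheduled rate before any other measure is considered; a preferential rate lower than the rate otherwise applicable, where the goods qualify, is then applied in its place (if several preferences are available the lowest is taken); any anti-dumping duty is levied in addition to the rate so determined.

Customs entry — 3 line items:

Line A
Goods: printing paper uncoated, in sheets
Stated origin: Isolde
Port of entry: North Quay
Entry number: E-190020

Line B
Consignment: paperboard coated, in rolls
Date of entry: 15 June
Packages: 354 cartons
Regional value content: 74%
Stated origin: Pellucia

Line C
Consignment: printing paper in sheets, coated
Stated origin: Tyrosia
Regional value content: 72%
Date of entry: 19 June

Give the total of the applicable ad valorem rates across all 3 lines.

69%

Line A: printing paper → 7.3; uncoated → 7.3.1; in sheets → 7.3.1.2. Scheduled 35%. quota on 7.3.1 exhausted → over-quota 32%. → 32%.
Line B: paperboard → 7.2; coated → 7.2.1; in rolls → 7.2.1.2. Scheduled 26%. Pellucia agreement on 7.2.1: RVC ≥ 65% → 17% available; preferential 17%. → 17%.
Line C: printing paper → 7.3; coated → 7.3.2; in sheets → 7.3.2.2. Scheduled 20%. Tyrosia agreement on 7.3.2: RVC ≥ 55% → 25% available; preference 25% not lower than 20% → no reduction. → 20%.
Sum: 32% + 17% + 20% = 69%.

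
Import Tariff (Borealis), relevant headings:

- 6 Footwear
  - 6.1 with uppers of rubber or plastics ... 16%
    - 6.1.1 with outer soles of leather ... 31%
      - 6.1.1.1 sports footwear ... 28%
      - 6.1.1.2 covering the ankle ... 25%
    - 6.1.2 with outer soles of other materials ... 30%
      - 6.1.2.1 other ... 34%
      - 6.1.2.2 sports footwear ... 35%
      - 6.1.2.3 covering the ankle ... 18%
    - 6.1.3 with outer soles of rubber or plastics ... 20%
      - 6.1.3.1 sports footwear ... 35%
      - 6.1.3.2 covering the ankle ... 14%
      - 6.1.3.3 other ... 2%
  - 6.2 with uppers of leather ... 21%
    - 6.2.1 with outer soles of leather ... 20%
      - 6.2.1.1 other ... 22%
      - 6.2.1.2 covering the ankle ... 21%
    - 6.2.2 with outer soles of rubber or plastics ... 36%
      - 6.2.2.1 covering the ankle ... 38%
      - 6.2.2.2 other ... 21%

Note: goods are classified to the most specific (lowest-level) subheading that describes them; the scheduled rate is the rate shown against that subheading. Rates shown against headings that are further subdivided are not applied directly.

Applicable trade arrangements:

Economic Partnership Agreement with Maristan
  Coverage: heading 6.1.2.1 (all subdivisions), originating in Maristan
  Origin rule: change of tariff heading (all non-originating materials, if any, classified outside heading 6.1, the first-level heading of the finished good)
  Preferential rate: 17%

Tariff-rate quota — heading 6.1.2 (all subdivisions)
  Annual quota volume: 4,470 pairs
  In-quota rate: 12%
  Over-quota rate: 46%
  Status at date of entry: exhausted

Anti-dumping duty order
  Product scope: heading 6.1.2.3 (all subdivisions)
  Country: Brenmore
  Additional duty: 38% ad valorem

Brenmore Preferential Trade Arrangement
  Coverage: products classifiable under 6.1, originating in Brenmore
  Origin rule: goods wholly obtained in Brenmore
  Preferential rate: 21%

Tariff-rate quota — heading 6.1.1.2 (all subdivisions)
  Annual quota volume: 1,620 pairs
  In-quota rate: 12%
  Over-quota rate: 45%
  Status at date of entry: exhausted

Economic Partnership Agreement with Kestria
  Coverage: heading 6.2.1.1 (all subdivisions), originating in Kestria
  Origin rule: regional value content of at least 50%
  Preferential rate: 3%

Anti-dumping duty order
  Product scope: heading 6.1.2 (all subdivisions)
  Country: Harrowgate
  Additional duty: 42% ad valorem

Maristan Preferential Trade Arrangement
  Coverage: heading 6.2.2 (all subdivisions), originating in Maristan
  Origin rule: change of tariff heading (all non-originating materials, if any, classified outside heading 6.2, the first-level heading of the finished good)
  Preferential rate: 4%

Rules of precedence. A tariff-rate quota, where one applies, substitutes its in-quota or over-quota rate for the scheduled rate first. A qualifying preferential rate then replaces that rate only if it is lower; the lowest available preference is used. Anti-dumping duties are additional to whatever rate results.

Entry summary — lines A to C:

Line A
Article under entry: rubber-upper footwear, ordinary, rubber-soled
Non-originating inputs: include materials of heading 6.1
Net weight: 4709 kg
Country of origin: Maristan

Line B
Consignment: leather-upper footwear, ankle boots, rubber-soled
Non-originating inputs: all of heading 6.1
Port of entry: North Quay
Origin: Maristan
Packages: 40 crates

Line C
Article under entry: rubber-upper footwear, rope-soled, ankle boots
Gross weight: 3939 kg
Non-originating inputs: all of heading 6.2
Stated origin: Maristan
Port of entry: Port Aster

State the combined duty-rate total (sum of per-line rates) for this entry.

Line A: rubber-upper → 6.1; rubber-soled → 6.1.3; ordinary → 6.1.3.3. Scheduled 2%. Maristan agreement on 6.1.2.1: 6.1.3.3 not covered; Maristan agreement on 6.2.2: 6.1.3.3 not covered. → 2%.
Line B: leather-upper → 6.2; rubber-soled → 6.2.2; ankle boots → 6.2.2.1. Scheduled 38%. Maristan agreement on 6.1.2.1: 6.2.2.1 not covered; Maristan agreement on 6.2.2: CTH met → 4% available; preferential 4%. → 4%.
Line C: rubber-upper → 6.1; rope-soled → 6.1.2; ankle boots → 6.1.2.3. Scheduled 18%. quota on 6.1.2 exhausted → over-quota 46%; Maristan agreement on 6.1.2.1: 6.1.2.3 not covered; Maristan agreement on 6.2.2: 6.1.2.3 not covered. → 46%.
Sum: 2% + 4% + 46% = 52%.

52%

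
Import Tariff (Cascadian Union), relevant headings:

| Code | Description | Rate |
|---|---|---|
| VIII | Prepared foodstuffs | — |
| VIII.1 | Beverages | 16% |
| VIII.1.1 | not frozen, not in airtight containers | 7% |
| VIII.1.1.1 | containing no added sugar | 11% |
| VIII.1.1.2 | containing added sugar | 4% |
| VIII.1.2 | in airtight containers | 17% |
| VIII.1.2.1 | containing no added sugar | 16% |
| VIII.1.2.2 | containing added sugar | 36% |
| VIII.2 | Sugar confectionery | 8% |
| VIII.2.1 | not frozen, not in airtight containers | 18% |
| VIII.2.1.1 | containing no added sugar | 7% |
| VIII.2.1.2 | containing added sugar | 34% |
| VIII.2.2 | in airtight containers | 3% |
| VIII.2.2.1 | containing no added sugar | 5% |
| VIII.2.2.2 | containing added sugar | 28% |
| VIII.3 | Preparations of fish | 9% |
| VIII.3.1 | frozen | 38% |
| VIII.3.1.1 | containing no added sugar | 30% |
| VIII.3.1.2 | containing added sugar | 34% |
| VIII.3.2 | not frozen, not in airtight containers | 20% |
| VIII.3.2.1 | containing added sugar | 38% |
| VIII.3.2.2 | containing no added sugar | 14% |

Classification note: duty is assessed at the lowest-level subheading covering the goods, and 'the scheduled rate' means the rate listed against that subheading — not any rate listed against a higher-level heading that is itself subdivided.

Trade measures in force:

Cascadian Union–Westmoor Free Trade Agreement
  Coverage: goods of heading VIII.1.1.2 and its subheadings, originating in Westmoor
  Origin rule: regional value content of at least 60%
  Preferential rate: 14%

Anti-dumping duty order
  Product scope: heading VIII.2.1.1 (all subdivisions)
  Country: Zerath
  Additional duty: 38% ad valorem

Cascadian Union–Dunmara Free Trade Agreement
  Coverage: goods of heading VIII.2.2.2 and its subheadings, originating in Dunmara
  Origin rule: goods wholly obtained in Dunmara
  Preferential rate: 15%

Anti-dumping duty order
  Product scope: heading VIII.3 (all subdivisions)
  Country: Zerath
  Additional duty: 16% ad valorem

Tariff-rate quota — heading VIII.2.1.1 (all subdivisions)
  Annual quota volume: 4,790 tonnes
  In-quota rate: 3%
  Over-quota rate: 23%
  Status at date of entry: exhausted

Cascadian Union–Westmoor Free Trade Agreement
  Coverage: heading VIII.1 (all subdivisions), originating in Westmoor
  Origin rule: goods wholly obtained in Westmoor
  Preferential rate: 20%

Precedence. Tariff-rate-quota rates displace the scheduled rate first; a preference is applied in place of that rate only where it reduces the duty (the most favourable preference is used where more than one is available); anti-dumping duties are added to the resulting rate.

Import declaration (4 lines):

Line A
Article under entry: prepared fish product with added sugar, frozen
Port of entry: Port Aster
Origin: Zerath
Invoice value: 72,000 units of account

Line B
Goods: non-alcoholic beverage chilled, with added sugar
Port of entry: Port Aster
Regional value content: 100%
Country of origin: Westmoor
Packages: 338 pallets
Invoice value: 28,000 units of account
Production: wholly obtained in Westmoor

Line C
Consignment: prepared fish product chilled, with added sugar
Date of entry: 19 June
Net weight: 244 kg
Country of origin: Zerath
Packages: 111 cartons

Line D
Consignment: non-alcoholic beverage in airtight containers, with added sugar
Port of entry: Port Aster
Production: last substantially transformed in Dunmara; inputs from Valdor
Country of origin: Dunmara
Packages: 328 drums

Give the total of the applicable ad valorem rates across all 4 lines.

144%

Line A: prepared fish product → VIII.3; frozen → VIII.3.1; with added sugar → VIII.3.1.2. Scheduled 34%. anti-dumping (Zerath, VIII.3): +16%; total 34% + 16% = 50%. → 50%.
Line B: non-alcoholic beverage → VIII.1; chilled → VIII.1.1; with added sugar → VIII.1.1.2. Scheduled 4%. Westmoor agreement on VIII.1.1.2: RVC ≥ 60% → 14% available; Westmoor agreement on VIII.1: wholly obtained → 20% available; preference 14% not lower than 4% → no reduction. → 4%.
Line C: prepared fish product → VIII.3; chilled → VIII.3.2; with added sugar → VIII.3.2.1. Scheduled 38%. anti-dumping (Zerath, VIII.3): +16%; total 38% + 16% = 54%. → 54%.
Line D: non-alcoholic beverage → VIII.1; in airtight containers → VIII.1.2; with added sugar → VIII.1.2.2. Scheduled 36%. Dunmara agreement on VIII.2.2.2: VIII.1.2.2 not covered. → 36%.
Sum: 50% + 4% + 54% + 36% = 144%.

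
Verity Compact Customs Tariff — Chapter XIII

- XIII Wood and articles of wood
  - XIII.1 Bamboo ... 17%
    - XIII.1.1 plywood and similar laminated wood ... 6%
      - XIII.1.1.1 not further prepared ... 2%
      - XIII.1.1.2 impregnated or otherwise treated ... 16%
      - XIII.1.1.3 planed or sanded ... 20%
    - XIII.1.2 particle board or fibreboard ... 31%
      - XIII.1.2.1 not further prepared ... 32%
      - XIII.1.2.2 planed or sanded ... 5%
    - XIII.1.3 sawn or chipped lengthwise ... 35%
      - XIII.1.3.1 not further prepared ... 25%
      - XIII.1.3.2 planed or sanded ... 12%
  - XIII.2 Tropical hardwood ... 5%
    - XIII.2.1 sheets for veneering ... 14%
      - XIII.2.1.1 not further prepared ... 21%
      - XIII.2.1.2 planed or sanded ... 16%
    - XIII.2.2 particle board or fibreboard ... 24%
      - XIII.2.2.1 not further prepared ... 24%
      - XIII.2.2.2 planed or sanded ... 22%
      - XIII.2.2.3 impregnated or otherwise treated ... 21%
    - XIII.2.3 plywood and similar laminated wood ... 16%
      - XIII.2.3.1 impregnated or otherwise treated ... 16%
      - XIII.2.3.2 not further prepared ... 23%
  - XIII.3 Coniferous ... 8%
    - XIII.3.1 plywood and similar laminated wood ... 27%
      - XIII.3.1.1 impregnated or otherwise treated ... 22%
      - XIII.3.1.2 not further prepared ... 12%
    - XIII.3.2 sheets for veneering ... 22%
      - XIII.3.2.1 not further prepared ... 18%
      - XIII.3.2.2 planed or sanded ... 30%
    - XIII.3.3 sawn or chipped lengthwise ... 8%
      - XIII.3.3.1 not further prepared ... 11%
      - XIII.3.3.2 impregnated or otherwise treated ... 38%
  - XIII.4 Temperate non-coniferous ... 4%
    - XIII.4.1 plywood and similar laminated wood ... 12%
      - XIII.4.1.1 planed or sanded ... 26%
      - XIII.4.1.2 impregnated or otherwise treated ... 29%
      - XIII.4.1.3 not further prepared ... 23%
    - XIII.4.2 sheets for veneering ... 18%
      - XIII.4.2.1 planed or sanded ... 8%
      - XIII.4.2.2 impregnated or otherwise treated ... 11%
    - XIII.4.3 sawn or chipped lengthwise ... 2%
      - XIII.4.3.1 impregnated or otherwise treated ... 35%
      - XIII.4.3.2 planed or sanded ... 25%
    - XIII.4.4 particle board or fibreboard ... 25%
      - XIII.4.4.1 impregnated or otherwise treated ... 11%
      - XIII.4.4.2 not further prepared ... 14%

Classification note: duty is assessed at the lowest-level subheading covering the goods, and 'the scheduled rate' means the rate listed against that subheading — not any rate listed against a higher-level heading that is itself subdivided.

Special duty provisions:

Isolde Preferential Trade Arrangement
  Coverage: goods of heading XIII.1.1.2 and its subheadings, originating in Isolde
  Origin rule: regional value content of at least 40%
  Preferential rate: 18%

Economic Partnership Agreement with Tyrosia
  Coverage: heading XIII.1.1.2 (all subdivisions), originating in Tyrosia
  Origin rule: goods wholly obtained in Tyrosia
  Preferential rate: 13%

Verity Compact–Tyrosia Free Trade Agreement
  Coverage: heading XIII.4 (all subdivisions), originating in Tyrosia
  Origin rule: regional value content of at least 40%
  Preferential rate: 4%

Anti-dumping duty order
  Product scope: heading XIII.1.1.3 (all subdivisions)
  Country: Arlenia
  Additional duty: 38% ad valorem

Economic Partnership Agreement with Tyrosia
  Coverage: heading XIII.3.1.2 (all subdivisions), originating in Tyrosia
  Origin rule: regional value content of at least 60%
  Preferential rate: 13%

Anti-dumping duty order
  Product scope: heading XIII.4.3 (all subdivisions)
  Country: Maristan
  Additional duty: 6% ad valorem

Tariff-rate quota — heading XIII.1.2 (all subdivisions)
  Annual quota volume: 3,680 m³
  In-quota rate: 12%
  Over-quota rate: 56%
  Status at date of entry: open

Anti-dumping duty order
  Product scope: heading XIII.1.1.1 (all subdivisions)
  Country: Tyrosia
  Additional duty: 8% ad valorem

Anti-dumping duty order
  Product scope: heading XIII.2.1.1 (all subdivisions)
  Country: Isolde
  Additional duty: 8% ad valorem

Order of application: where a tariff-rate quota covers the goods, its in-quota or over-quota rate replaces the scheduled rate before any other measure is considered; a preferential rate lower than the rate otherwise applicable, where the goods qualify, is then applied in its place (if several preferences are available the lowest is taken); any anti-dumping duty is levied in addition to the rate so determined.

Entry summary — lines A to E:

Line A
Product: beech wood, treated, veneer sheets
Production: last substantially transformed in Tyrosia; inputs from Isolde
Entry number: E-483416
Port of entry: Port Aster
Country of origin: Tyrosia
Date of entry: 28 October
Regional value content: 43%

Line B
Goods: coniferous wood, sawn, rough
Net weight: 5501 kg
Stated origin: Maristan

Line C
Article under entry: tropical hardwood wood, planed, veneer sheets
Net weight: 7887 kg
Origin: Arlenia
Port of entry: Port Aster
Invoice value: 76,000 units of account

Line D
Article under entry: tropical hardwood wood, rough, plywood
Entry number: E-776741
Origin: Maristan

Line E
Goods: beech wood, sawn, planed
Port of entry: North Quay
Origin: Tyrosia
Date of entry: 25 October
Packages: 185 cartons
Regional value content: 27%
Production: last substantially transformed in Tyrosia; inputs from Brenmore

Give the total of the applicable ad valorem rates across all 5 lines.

79%

Line A: beech → XIII.4; veneer sheets → XIII.4.2; treated → XIII.4.2.2. Scheduled 11%. Tyrosia agreement on XIII.1.1.2: XIII.4.2.2 not covered; Tyrosia agreement on XIII.4: RVC ≥ 40% → 4% available; Tyrosia agreement on XIII.3.1.2: XIII.4.2.2 not covered; preferential 4%. → 4%.
Line B: coniferous → XIII.3; sawn → XIII.3.3; rough → XIII.3.3.1. Scheduled 11%. No special measure applies. → 11%.
Line C: tropical hardwood → XIII.2; veneer sheets → XIII.2.1; planed → XIII.2.1.2. Scheduled 16%. No special measure applies. → 16%.
Line D: tropical hardwood → XIII.2; plywood → XIII.2.3; rough → XIII.2.3.2. Scheduled 23%. No special measure applies. → 23%.
Line E: beech → XIII.4; sawn → XIII.4.3; planed → XIII.4.3.2. Scheduled 25%. Tyrosia agreement on XIII.1.1.2: XIII.4.3.2 not covered; Tyrosia agreement on XIII.4: RVC < 40%; Tyrosia agreement on XIII.3.1.2: XIII.4.3.2 not covered. → 25%.
Sum: 4% + 11% + 16% + 23% + 25% = 79%.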